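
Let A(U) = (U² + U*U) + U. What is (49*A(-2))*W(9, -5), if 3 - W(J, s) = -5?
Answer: 2352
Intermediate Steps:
W(J, s) = 8 (W(J, s) = 3 - 1*(-5) = 3 + 5 = 8)
A(U) = U + 2*U² (A(U) = (U² + U²) + U = 2*U² + U = U + 2*U²)
(49*A(-2))*W(9, -5) = (49*(-2*(1 + 2*(-2))))*8 = (49*(-2*(1 - 4)))*8 = (49*(-2*(-3)))*8 = (49*6)*8 = 294*8 = 2352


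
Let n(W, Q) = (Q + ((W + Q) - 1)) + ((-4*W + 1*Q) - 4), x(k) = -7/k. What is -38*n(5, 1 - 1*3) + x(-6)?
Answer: 5935/6 ≈ 989.17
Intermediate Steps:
n(W, Q) = -5 - 3*W + 3*Q (n(W, Q) = (Q + ((Q + W) - 1)) + ((-4*W + Q) - 4) = (Q + (-1 + Q + W)) + ((Q - 4*W) - 4) = (-1 + W + 2*Q) + (-4 + Q - 4*W) = -5 - 3*W + 3*Q)
-38*n(5, 1 - 1*3) + x(-6) = -38*(-5 - 3*5 + 3*(1 - 1*3)) - 7/(-6) = -38*(-5 - 15 + 3*(1 - 3)) - 7*(-1/6) = -38*(-5 - 15 + 3*(-2)) + 7/6 = -38*(-5 - 15 - 6) + 7/6 = -38*(-26) + 7/6 = 988 + 7/6 = 5935/6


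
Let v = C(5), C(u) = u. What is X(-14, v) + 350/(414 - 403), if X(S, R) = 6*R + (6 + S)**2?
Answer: 1384/11 ≈ 125.82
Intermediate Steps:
v = 5
X(S, R) = (6 + S)**2 + 6*R
X(-14, v) + 350/(414 - 403) = ((6 - 14)**2 + 6*5) + 350/(414 - 403) = ((-8)**2 + 30) + 350/11 = (64 + 30) + 350*(1/11) = 94 + 350/11 = 1384/11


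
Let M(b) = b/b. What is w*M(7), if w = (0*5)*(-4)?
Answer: 0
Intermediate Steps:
M(b) = 1
w = 0 (w = 0*(-4) = 0)
w*M(7) = 0*1 = 0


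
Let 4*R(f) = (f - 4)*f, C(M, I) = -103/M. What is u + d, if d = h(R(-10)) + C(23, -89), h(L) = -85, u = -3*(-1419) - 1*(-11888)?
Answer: 369277/23 ≈ 16056.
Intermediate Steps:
R(f) = f*(-4 + f)/4 (R(f) = ((f - 4)*f)/4 = ((-4 + f)*f)/4 = (f*(-4 + f))/4 = f*(-4 + f)/4)
u = 16145 (u = 4257 + 11888 = 16145)
d = -2058/23 (d = -85 - 103/23 = -2058/23 ≈ -89.478)
u + d = 16145 - 2058/23 = 369277/23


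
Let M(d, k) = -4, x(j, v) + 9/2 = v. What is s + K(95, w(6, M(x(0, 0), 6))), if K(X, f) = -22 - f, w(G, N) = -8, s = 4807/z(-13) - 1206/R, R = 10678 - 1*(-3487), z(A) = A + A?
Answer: -73278571/368290 ≈ -198.97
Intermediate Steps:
x(j, v) = -9/2 + v
z(A) = 2*A
R = 14165 (R = 10678 + 3487 = 14165)
s = -68122511/368290 (s = 4807/((2*(-13))) - 1206/14165 = 4807/(-26) - 1206*1/14165 = 4807*(-1/26) - 1206/14165 = -4807/26 - 1206/14165 = -68122511/368290 ≈ -184.97)
s + K(95, w(6, M(x(0, 0), 6))) = -68122511/368290 + (-22 - 1*(-8)) = -68122511/368290 + (-22 + 8) = -68122511/368290 - 14 = -73278571/368290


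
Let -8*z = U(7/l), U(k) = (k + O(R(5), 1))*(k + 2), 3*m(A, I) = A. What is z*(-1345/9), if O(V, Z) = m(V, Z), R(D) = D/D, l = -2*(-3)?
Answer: 25555/288 ≈ 88.733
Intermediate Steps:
l = 6
m(A, I) = A/3
R(D) = 1
O(V, Z) = V/3
U(k) = (2 + k)*(1/3 + k) (U(k) = (k + (1/3)*1)*(k + 2) = (k + 1/3)*(2 + k) = (1/3 + k)*(2 + k) = (2 + k)*(1/3 + k))
z = -19/32 (z = -(2/3 + (7/6)**2 + 7*(7/6)/3)/8 = -(2/3 + (7*(1/6))**2 + 7*(7*(1/6))/3)/8 = -(2/3 + (7/6)**2 + (7/3)*(7/6))/8 = -(2/3 + 49/36 + 49/18)/8 = -1/8*19/4 = -19/32 ≈ -0.59375)
z*(-1345/9) = -(-25555)/(32*9) = -19/32*(-1345/9) = 25555/288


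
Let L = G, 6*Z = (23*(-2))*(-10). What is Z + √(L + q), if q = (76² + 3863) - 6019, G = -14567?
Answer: 230/3 + I*√10947 ≈ 76.667 + 104.63*I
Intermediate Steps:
Z = 230/3 (Z = ((23*(-2))*(-10))/6 = (-46*(-10))/6 = (⅙)*460 = 230/3 ≈ 76.667)
L = -14567
q = 3620 (q = (5776 + 3863) - 6019 = 9639 - 6019 = 3620)
Z + √(L + q) = 230/3 + √(-14567 + 3620) = 230/3 + √(-10947) = 230/3 + I*√10947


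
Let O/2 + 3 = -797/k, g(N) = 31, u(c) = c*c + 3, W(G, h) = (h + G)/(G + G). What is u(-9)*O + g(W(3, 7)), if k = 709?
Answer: -469253/709 ≈ -661.85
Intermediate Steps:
W(G, h) = (G + h)/(2*G) (W(G, h) = (G + h)/((2*G)) = (G + h)*(1/(2*G)) = (G + h)/(2*G))
u(c) = 3 + c**2 (u(c) = c**2 + 3 = 3 + c**2)
O = -5848/709 (O = -6 + 2*(-797/709) = -6 - 1594/709 = -5848/709 ≈ -8.2482)
u(-9)*O + g(W(3, 7)) = (3 + (-9)**2)*(-5848/709) + 31 = (3 + 81)*(-5848/709) + 31 = 84*(-5848/709) + 31 = -491232/709 + 31 = -469253/709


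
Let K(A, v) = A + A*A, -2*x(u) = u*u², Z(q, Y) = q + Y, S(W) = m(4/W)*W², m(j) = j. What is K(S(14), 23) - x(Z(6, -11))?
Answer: 6259/2 ≈ 3129.5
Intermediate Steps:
S(W) = 4*W (S(W) = (4/W)*W² = 4*W)
Z(q, Y) = Y + q
x(u) = -u³/2 (x(u) = -u*u²/2 = -u³/2)
K(A, v) = A + A²
K(S(14), 23) - x(Z(6, -11)) = (4*14)*(1 + 4*14) - (-1)*(-11 + 6)³/2 = 56*(1 + 56) - (-1)*(-5)³/2 = 56*57 - (-1)*(-125)/2 = 3192 - 1*125/2 = 3192 - 125/2 = 6259/2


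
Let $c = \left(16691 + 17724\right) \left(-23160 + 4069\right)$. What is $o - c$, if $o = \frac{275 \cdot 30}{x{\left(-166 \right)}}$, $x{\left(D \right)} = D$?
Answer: $\frac{54532387370}{83} \approx 6.5702 \cdot 10^{8}$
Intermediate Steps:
$o = - \frac{4125}{83}$ ($o = \frac{275 \cdot 30}{-166} = 8250 \left(- \frac{1}{166}\right) = - \frac{4125}{83} \approx -49.699$)
$c = -657016765$ ($c = 34415 \left(-19091\right) = -657016765$)
$o - c = - \frac{4125}{83} - -657016765 = - \frac{4125}{83} + 657016765 = \frac{54532387370}{83}$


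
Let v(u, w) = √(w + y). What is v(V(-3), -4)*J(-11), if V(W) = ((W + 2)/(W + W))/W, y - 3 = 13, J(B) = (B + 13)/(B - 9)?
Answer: -√3/5 ≈ -0.34641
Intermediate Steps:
J(B) = (13 + B)/(-9 + B)
y = 16 (y = 3 + 13 = 16)
V(W) = (2 + W)/(2*W²) (V(W) = ((2 + W)/((2*W)))/W = ((2 + W)*(1/(2*W)))/W = ((2 + W)/(2*W))/W = (2 + W)/(2*W²))
v(u, w) = √(16 + w) (v(u, w) = √(w + 16) = √(16 + w))
v(V(-3), -4)*J(-11) = √(16 - 4)*((13 - 11)/(-9 - 11)) = √12*(2/(-20)) = (2*√3)*(-1/20*2) = (2*√3)*(-⅒) = -√3/5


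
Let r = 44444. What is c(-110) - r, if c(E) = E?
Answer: -44554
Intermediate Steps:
c(-110) - r = -110 - 1*44444 = -110 - 44444 = -44554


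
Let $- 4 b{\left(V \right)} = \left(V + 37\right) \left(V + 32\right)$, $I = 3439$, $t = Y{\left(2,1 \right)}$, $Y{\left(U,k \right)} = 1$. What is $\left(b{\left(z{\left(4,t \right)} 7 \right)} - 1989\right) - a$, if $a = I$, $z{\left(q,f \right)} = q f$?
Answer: $-6403$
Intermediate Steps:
$t = 1$
$z{\left(q,f \right)} = f q$
$b{\left(V \right)} = - \frac{\left(32 + V\right) \left(37 + V\right)}{4}$ ($b{\left(V \right)} = - \frac{\left(V + 37\right) \left(V + 32\right)}{4} = - \frac{\left(37 + V\right) \left(32 + V\right)}{4} = - \frac{\left(32 + V\right) \left(37 + V\right)}{4}$)
$a = 3439$
$\left(b{\left(z{\left(4,t \right)} 7 \right)} - 1989\right) - a = \left(\left(-296 - \frac{69 \cdot 1 \cdot 4 \cdot 7}{4} - \frac{\left(1 \cdot 4 \cdot 7\right)^{2}}{4}\right) - 1989\right) - 3439 = \left(\left(-296 - \frac{69 \cdot 4 \cdot 7}{4} - \frac{\left(4 \cdot 7\right)^{2}}{4}\right) - 1989\right) - 3439 = \left(\left(-296 - 483 - \frac{28^{2}}{4}\right) - 1989\right) - 3439 = \left(\left(-296 - 483 - 196\right) - 1989\right) - 3439 = \left(-975 - 1989\right) - 3439 = -2964 - 3439 = -6403$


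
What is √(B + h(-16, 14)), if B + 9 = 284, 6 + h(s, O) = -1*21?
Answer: 2*√62 ≈ 15.748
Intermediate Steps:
h(s, O) = -27 (h(s, O) = -6 - 1*21 = -6 - 21 = -27)
B = 275 (B = -9 + 284 = 275)
√(B + h(-16, 14)) = √(275 - 27) = √248 = 2*√62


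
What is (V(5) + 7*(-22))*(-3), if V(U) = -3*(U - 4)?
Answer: 471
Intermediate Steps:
V(U) = 12 - 3*U (V(U) = -3*(-4 + U) = 12 - 3*U)
(V(5) + 7*(-22))*(-3) = ((12 - 3*5) + 7*(-22))*(-3) = ((12 - 15) - 154)*(-3) = (-3 - 154)*(-3) = -157*(-3) = 471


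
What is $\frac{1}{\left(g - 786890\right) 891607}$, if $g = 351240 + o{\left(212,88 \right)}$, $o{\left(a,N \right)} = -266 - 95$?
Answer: $- \frac{1}{388750459677} \approx -2.5723 \cdot 10^{-12}$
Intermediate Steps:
$o{\left(a,N \right)} = -361$
$g = 350879$ ($g = 351240 - 361 = 350879$)
$\frac{1}{\left(g - 786890\right) 891607} = \frac{1}{\left(350879 - 786890\right) 891607} = \frac{1}{-436011} \cdot \frac{1}{891607} = \left(- \frac{1}{436011}\right) \frac{1}{891607} = - \frac{1}{388750459677}$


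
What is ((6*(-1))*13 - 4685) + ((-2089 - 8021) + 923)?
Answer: -13950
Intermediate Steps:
((6*(-1))*13 - 4685) + ((-2089 - 8021) + 923) = (-6*13 - 4685) + (-10110 + 923) = (-78 - 4685) - 9187 = -4763 - 9187 = -13950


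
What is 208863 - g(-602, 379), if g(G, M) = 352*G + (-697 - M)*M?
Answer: 828571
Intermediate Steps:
g(G, M) = 352*G + M*(-697 - M)
208863 - g(-602, 379) = 208863 - (-1*379² - 697*379 + 352*(-602)) = 208863 - (-1*143641 - 264163 - 211904) = 208863 - (-143641 - 264163 - 211904) = 208863 - 1*(-619708) = 208863 + 619708 = 828571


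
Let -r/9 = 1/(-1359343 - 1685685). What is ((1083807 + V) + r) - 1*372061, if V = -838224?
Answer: -385129051375/3045028 ≈ -1.2648e+5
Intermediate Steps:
r = 9/3045028 (r = -9/(-1359343 - 1685685) = -9/(-3045028) = -9*(-1/3045028) = 9/3045028 ≈ 2.9556e-6)
((1083807 + V) + r) - 1*372061 = ((1083807 - 838224) + 9/3045028) - 1*372061 = (245583 + 9/3045028) - 372061 = 747807111333/3045028 - 372061 = -385129051375/3045028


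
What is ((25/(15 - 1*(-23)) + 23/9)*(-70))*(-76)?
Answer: 153860/9 ≈ 17096.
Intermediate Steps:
((25/(15 - 1*(-23)) + 23/9)*(-70))*(-76) = ((25/(15 + 23) + 23*(⅑))*(-70))*(-76) = ((25/38 + 23/9)*(-70))*(-76) = ((1099/342)*(-70))*(-76) = -38465/171*(-76) = 153860/9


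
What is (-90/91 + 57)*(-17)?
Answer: -86649/91 ≈ -952.19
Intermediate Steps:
(-90/91 + 57)*(-17) = (5097/91)*(-17) = -86649/91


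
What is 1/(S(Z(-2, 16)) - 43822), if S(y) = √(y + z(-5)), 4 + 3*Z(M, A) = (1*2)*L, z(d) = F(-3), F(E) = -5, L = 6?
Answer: -131466/5761103059 - I*√21/5761103059 ≈ -2.282e-5 - 7.9543e-10*I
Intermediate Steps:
z(d) = -5
Z(M, A) = 8/3 (Z(M, A) = -4/3 + ((1*2)*6)/3 = -4/3 + (2*6)/3 = -4/3 + (⅓)*12 = -4/3 + 4 = 8/3)
S(y) = √(-5 + y) (S(y) = √(y - 5) = √(-5 + y))
1/(S(Z(-2, 16)) - 43822) = 1/(√(-5 + 8/3) - 43822) = 1/(√(-7/3) - 43822) = 1/(I*√21/3 - 43822) = 1/(-43822 + I*√21/3)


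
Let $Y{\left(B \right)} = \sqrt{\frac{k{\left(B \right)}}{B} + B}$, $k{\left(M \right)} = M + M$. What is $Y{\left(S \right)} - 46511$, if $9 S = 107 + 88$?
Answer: $-46511 + \frac{\sqrt{213}}{3} \approx -46506.0$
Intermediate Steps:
$k{\left(M \right)} = 2 M$
$S = \frac{65}{3}$ ($S = \frac{107 + 88}{9} = \frac{1}{9} \cdot 195 = \frac{65}{3} \approx 21.667$)
$Y{\left(B \right)} = \sqrt{2 + B}$ ($Y{\left(B \right)} = \sqrt{\frac{2 B}{B} + B} = \sqrt{2 + B}$)
$Y{\left(S \right)} - 46511 = \sqrt{2 + \frac{65}{3}} - 46511 = \sqrt{\frac{71}{3}} - 46511 = \frac{\sqrt{213}}{3} - 46511 = -46511 + \frac{\sqrt{213}}{3}$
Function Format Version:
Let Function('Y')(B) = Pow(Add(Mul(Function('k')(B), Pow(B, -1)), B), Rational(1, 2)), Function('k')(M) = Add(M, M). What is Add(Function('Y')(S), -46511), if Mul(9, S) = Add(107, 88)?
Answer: Add(-46511, Mul(Rational(1, 3), Pow(213, Rational(1, 2)))) ≈ -46506.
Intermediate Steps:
Function('k')(M) = Mul(2, M)
S = Rational(65, 3) (S = Mul(Rational(1, 9), Add(107, 88)) = Mul(Rational(1, 9), 195) = Rational(65, 3) ≈ 21.667)
Function('Y')(B) = Pow(Add(2, B), Rational(1, 2)) (Function('Y')(B) = Pow(Add(Mul(Mul(2, B), Pow(B, -1)), B), Rational(1, 2)) = Pow(Add(2, B), Rational(1, 2)))
Add(Function('Y')(S), -46511) = Add(Pow(Add(2, Rational(65, 3)), Rational(1, 2)), -46511) = Add(Pow(Rational(71, 3), Rational(1, 2)), -46511) = Add(Mul(Rational(1, 3), Pow(213, Rational(1, 2))), -46511) = Add(-46511, Mul(Rational(1, 3), Pow(213, Rational(1, 2))))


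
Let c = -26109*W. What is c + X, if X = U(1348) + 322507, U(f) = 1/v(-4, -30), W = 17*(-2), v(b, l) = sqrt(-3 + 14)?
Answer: 1210213 + sqrt(11)/11 ≈ 1.2102e+6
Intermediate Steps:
v(b, l) = sqrt(11)
W = -34
c = 887706 (c = -26109*(-34) = 887706)
U(f) = sqrt(11)/11 (U(f) = 1/(sqrt(11)) = sqrt(11)/11)
X = 322507 + sqrt(11)/11 (X = sqrt(11)/11 + 322507 = 322507 + sqrt(11)/11 ≈ 3.2251e+5)
c + X = 887706 + (322507 + sqrt(11)/11) = 1210213 + sqrt(11)/11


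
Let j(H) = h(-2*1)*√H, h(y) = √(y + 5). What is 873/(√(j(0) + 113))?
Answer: 873*√113/113 ≈ 82.125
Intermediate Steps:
h(y) = √(5 + y)
j(H) = √3*√H (j(H) = √(5 - 2*1)*√H = √(5 - 2)*√H = √3*√H)
873/(√(j(0) + 113)) = 873/(√(√3*√0 + 113)) = 873/(√(√3*0 + 113)) = 873/(√(0 + 113)) = 873/(√113) = 873*(√113/113) = 873*√113/113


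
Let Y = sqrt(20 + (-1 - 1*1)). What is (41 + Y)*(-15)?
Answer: -615 - 45*sqrt(2) ≈ -678.64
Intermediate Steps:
Y = 3*sqrt(2) (Y = sqrt(20 + (-1 - 1)) = sqrt(20 - 2) = sqrt(18) = 3*sqrt(2) ≈ 4.2426)
(41 + Y)*(-15) = (41 + 3*sqrt(2))*(-15) = -615 - 45*sqrt(2)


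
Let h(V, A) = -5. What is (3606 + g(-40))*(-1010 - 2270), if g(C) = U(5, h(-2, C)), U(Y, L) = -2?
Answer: -11821120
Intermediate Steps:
g(C) = -2
(3606 + g(-40))*(-1010 - 2270) = (3606 - 2)*(-1010 - 2270) = 3604*(-3280) = -11821120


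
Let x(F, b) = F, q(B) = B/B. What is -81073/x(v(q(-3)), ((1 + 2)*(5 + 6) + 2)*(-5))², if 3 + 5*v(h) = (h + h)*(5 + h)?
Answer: -2026825/81 ≈ -25023.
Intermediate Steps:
q(B) = 1
v(h) = -⅗ + 2*h*(5 + h)/5 (v(h) = -⅗ + ((h + h)*(5 + h))/5 = -⅗ + ((2*h)*(5 + h))/5 = -⅗ + (2*h*(5 + h))/5 = -⅗ + 2*h*(5 + h)/5)
-81073/x(v(q(-3)), ((1 + 2)*(5 + 6) + 2)*(-5))² = -81073/(-⅗ + 2*1 + (⅖)*1²)² = -81073/(-⅗ + 2 + (⅖)*1)² = -81073/(-⅗ + 2 + ⅖)² = -81073/((9/5)²) = -81073/81/25 = -81073*25/81 = -2026825/81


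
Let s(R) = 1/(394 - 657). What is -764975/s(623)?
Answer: 201188425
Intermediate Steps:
s(R) = -1/263 (s(R) = 1/(-263) = -1/263)
-764975/s(623) = -764975/(-1/263) = -764975*(-263) = 201188425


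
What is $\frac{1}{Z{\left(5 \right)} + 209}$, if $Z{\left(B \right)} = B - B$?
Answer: $\frac{1}{209} \approx 0.0047847$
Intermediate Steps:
$Z{\left(B \right)} = 0$
$\frac{1}{Z{\left(5 \right)} + 209} = \frac{1}{0 + 209} = \frac{1}{209}$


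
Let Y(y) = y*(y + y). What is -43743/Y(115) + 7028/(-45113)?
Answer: -2159268559/1193238850 ≈ -1.8096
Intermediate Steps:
Y(y) = 2*y² (Y(y) = y*(2*y) = 2*y²)
-43743/Y(115) + 7028/(-45113) = -43743/(2*115²) + 7028/(-45113) = -43743/(2*13225) + 7028*(-1/45113) = -43743/26450 - 7028/45113 = -2159268559/1193238850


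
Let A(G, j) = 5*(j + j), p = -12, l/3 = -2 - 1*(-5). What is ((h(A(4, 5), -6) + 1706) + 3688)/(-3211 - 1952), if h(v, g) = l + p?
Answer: -1797/1721 ≈ -1.0442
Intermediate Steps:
l = 9 (l = 3*(-2 - 1*(-5)) = 3*(-2 + 5) = 3*3 = 9)
A(G, j) = 10*j (A(G, j) = 5*(2*j) = 10*j)
h(v, g) = -3 (h(v, g) = 9 - 12 = -3)
((h(A(4, 5), -6) + 1706) + 3688)/(-3211 - 1952) = ((-3 + 1706) + 3688)/(-3211 - 1952) = (1703 + 3688)/(-5163) = 5391*(-1/5163) = -1797/1721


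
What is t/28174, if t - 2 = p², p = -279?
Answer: 77843/28174 ≈ 2.7629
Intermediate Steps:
t = 77843 (t = 2 + (-279)² = 2 + 77841 = 77843)
t/28174 = 77843/28174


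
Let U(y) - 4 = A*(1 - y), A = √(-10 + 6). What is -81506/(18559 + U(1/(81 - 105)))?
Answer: -217871406432/49620236161 + 24451800*I/49620236161 ≈ -4.3908 + 0.00049278*I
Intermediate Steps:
A = 2*I (A = √(-4) = 2*I ≈ 2.0*I)
U(y) = 4 + 2*I*(1 - y) (U(y) = 4 + (2*I)*(1 - y) = 4 + 2*I*(1 - y))
-81506/(18559 + U(1/(81 - 105))) = -81506/(18559 + (4 + 2*I - 2*I/(81 - 105))) = -81506/(18559 + (4 + 2*I - 2*I/(-24))) = -81506/(18559 + (4 + 2*I - 2*I*(-1/24))) = -81506/(18559 + (4 + 2*I + I/12)) = -81506/(18559 + (4 + 25*I/12)) = -81506*144*(18563 - 25*I/12)/49620236161 = -11736864*(18563 - 25*I/12)/49620236161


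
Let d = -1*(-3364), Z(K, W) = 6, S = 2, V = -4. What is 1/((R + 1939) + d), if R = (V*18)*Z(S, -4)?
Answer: 1/4871 ≈ 0.00020530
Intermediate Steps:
R = -432 (R = -4*18*6 = -72*6 = -432)
d = 3364
1/((R + 1939) + d) = 1/((-432 + 1939) + 3364) = 1/(1507 + 3364) = 1/4871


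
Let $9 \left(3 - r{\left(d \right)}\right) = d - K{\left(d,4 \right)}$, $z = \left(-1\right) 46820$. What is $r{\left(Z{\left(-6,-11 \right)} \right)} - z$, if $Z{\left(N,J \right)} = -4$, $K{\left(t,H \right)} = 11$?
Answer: $\frac{140474}{3} \approx 46825.0$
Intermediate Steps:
$z = -46820$
$r{\left(d \right)} = \frac{38}{9} - \frac{d}{9}$ ($r{\left(d \right)} = 3 - \frac{d - 11}{9} = 3 - \frac{-11 + d}{9} = 3 - \left(- \frac{11}{9} + \frac{d}{9}\right) = \frac{38}{9} - \frac{d}{9}$)
$r{\left(Z{\left(-6,-11 \right)} \right)} - z = \left(\frac{38}{9} - - \frac{4}{9}\right) - -46820 = \left(\frac{38}{9} + \frac{4}{9}\right) + 46820 = \frac{14}{3} + 46820 = \frac{140474}{3}$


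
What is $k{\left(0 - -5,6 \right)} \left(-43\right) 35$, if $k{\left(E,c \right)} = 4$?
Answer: $-6020$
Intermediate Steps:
$k{\left(0 - -5,6 \right)} \left(-43\right) 35 = 4 \left(-43\right) 35 = \left(-172\right) 35 = -6020$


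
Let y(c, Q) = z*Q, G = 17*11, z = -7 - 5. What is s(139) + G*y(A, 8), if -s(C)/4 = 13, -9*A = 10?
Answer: -18004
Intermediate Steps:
A = -10/9 (A = -⅑*10 = -10/9 ≈ -1.1111)
z = -12
G = 187
y(c, Q) = -12*Q
s(C) = -52 (s(C) = -4*13 = -52)
s(139) + G*y(A, 8) = -52 + 187*(-12*8) = -52 + 187*(-96) = -52 - 17952 = -18004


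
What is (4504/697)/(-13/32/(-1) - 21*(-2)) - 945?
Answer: -893664277/945829 ≈ -944.85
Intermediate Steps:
(4504/697)/(-13/32/(-1) - 21*(-2)) - 945 = (4504*(1/697))/(-13*1/32*(-1) + 42) - 945 = 4504/(697*(-13/32*(-1) + 42)) - 945 = 4504/(697*(13/32 + 42)) - 945 = 4504/(697*(1357/32)) - 945 = (4504/697)*(32/1357) - 945 = 144128/945829 - 945 = -893664277/945829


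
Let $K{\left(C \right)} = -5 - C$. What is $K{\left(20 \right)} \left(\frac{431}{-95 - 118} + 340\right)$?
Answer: $- \frac{1799725}{213} \approx -8449.4$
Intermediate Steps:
$K{\left(20 \right)} \left(\frac{431}{-95 - 118} + 340\right) = \left(-5 - 20\right) \left(\frac{431}{-95 - 118} + 340\right) = \left(-5 - 20\right) \left(\frac{431}{-213} + 340\right) = - 25 \left(431 \left(- \frac{1}{213}\right) + 340\right) = - 25 \left(- \frac{431}{213} + 340\right) = \left(-25\right) \frac{71989}{213} = - \frac{1799725}{213}$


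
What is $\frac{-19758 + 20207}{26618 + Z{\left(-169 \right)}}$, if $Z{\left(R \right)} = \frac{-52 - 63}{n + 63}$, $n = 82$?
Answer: $\frac{13021}{771899} \approx 0.016869$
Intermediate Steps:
$Z{\left(R \right)} = - \frac{23}{29}$ ($Z{\left(R \right)} = \frac{-52 - 63}{82 + 63} = - \frac{115}{145} = \left(-115\right) \frac{1}{145} = - \frac{23}{29}$)
$\frac{-19758 + 20207}{26618 + Z{\left(-169 \right)}} = \frac{-19758 + 20207}{26618 - \frac{23}{29}} = \frac{449}{\frac{771899}{29}} = 449 \cdot \frac{29}{771899} = \frac{13021}{771899}$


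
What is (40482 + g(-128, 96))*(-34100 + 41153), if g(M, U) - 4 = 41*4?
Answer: 286704450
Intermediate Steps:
g(M, U) = 168 (g(M, U) = 4 + 41*4 = 4 + 164 = 168)
(40482 + g(-128, 96))*(-34100 + 41153) = (40482 + 168)*(-34100 + 41153) = 40650*7053 = 286704450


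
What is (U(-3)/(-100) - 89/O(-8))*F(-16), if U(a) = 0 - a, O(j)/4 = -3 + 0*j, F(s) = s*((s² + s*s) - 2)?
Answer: -301376/5 ≈ -60275.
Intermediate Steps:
F(s) = s*(-2 + 2*s²) (F(s) = s*((s² + s²) - 2) = s*(2*s² - 2) = s*(-2 + 2*s²))
O(j) = -12 (O(j) = 4*(-3 + 0*j) = 4*(-3 + 0) = 4*(-3) = -12)
U(a) = -a
(U(-3)/(-100) - 89/O(-8))*F(-16) = (-1*(-3)/(-100) - 89/(-12))*(2*(-16)*(-1 + (-16)²)) = (3*(-1/100) - 89*(-1/12))*(2*(-16)*(-1 + 256)) = (-3/100 + 89/12)*(2*(-16)*255) = (554/75)*(-8160) = -301376/5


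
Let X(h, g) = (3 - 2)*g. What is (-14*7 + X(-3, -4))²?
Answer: 10404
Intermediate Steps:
X(h, g) = g (X(h, g) = 1*g = g)
(-14*7 + X(-3, -4))² = (-14*7 - 4)² = (-98 - 4)² = (-102)² = 10404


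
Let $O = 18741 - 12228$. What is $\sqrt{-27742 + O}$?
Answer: $i \sqrt{21229} \approx 145.7 i$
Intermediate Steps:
$O = 6513$ ($O = 18741 - 12228 = 6513$)
$\sqrt{-27742 + O} = \sqrt{-27742 + 6513} = \sqrt{-21229} = i \sqrt{21229}$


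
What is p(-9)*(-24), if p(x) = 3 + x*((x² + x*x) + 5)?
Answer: 36000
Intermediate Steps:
p(x) = 3 + x*(5 + 2*x²) (p(x) = 3 + x*((x² + x²) + 5) = 3 + x*(2*x² + 5) = 3 + x*(5 + 2*x²))
p(-9)*(-24) = (3 + 2*(-9)³ + 5*(-9))*(-24) = (3 + 2*(-729) - 45)*(-24) = (3 - 1458 - 45)*(-24) = -1500*(-24) = 36000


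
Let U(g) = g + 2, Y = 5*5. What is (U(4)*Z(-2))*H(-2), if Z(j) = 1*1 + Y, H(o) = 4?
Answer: 624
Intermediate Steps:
Y = 25
Z(j) = 26 (Z(j) = 1*1 + 25 = 1 + 25 = 26)
U(g) = 2 + g
(U(4)*Z(-2))*H(-2) = ((2 + 4)*26)*4 = (6*26)*4 = 156*4 = 624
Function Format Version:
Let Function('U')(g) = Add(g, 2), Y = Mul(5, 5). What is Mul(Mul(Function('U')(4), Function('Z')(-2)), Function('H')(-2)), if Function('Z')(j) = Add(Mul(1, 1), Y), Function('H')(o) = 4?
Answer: 624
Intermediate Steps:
Y = 25
Function('Z')(j) = 26 (Function('Z')(j) = Add(Mul(1, 1), 25) = Add(1, 25) = 26)
Function('U')(g) = Add(2, g)
Mul(Mul(Function('U')(4), Function('Z')(-2)), Function('H')(-2)) = Mul(Mul(Add(2, 4), 26), 4) = Mul(Mul(6, 26), 4) = Mul(156, 4) = 624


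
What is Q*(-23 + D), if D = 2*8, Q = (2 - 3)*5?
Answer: 35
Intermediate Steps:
Q = -5 (Q = -1*5 = -5)
D = 16
Q*(-23 + D) = -5*(-23 + 16) = -5*(-7) = 35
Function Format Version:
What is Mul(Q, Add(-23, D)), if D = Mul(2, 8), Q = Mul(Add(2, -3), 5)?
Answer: 35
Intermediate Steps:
Q = -5 (Q = Mul(-1, 5) = -5)
D = 16
Mul(Q, Add(-23, D)) = Mul(-5, Add(-23, 16)) = Mul(-5, -7) = 35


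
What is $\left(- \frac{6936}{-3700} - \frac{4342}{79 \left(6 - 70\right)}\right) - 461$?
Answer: $- \frac{1071610673}{2338400} \approx -458.27$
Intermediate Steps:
$\left(- \frac{6936}{-3700} - \frac{4342}{79 \left(6 - 70\right)}\right) - 461 = \left(\left(-6936\right) \left(- \frac{1}{3700}\right) - \frac{4342}{79 \left(-64\right)}\right) - 461 = \left(\frac{1734}{925} - \frac{4342}{-5056}\right) - 461 = \left(\frac{1734}{925} - - \frac{2171}{2528}\right) - 461 = \left(\frac{1734}{925} + \frac{2171}{2528}\right) - 461 = \frac{6391727}{2338400} - 461 = - \frac{1071610673}{2338400}$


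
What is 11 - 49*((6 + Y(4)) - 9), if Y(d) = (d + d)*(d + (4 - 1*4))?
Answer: -1410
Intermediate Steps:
Y(d) = 2*d² (Y(d) = (2*d)*(d + (4 - 4)) = (2*d)*(d + 0) = (2*d)*d = 2*d²)
11 - 49*((6 + Y(4)) - 9) = 11 - 49*((6 + 2*4²) - 9) = 11 - 49*((6 + 2*16) - 9) = 11 - 49*((6 + 32) - 9) = 11 - 49*(38 - 9) = 11 - 49*29 = 11 - 1421 = -1410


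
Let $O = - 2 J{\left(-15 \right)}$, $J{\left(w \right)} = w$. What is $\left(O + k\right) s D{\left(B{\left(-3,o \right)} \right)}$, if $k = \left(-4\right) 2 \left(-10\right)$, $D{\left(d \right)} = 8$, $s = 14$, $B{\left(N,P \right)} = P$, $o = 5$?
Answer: $12320$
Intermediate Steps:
$O = 30$ ($O = \left(-2\right) \left(-15\right) = 30$)
$k = 80$ ($k = \left(-8\right) \left(-10\right) = 80$)
$\left(O + k\right) s D{\left(B{\left(-3,o \right)} \right)} = \left(30 + 80\right) 14 \cdot 8 = 110 \cdot 112 = 12320$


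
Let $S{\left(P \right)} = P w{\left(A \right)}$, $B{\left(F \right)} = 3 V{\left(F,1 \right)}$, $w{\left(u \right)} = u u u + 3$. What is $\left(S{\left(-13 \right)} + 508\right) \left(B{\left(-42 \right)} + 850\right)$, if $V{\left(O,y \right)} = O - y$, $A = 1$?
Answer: $328776$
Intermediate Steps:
$w{\left(u \right)} = 3 + u^{3}$ ($w{\left(u \right)} = u^{2} u + 3 = u^{3} + 3 = 3 + u^{3}$)
$B{\left(F \right)} = -3 + 3 F$ ($B{\left(F \right)} = 3 \left(F - 1\right) = 3 \left(-1 + F\right) = -3 + 3 F$)
$S{\left(P \right)} = 4 P$ ($S{\left(P \right)} = P \left(3 + 1^{3}\right) = P \left(3 + 1\right) = P 4 = 4 P$)
$\left(S{\left(-13 \right)} + 508\right) \left(B{\left(-42 \right)} + 850\right) = \left(4 \left(-13\right) + 508\right) \left(\left(-3 + 3 \left(-42\right)\right) + 850\right) = \left(-52 + 508\right) \left(\left(-3 - 126\right) + 850\right) = 456 \left(-129 + 850\right) = 456 \cdot 721 = 328776$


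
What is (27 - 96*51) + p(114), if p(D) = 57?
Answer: -4812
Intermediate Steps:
(27 - 96*51) + p(114) = (27 - 96*51) + 57 = (27 - 4896) + 57 = -4869 + 57 = -4812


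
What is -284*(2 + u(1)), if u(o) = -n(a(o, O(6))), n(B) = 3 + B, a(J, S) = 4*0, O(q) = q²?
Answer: 284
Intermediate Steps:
a(J, S) = 0
u(o) = -3 (u(o) = -(3 + 0) = -1*3 = -3)
-284*(2 + u(1)) = -284*(2 - 3) = -284*(-1) = 284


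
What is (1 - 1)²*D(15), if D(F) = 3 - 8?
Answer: 0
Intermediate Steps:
D(F) = -5
(1 - 1)²*D(15) = (1 - 1)²*(-5) = 0²*(-5) = 0*(-5) = 0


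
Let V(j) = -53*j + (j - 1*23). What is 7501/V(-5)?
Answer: 7501/237 ≈ 31.650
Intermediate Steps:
V(j) = -23 - 52*j (V(j) = -53*j + (j - 23) = -53*j + (-23 + j) = -23 - 52*j)
7501/V(-5) = 7501/(-23 - 52*(-5)) = 7501/(-23 + 260) = 7501/237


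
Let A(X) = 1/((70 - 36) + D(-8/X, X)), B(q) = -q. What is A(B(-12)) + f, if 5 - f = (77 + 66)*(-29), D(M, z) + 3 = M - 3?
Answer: 340467/82 ≈ 4152.0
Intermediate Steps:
D(M, z) = -6 + M (D(M, z) = -3 + (M - 3) = -3 + (-3 + M) = -6 + M)
A(X) = 1/(28 - 8/X) (A(X) = 1/((70 - 36) + (-6 - 8/X)) = 1/(34 + (-6 - 8/X)) = 1/(28 - 8/X))
f = 4152 (f = 5 - (77 + 66)*(-29) = 5 - 143*(-29) = 5 - 1*(-4147) = 5 + 4147 = 4152)
A(B(-12)) + f = (-1*(-12))/(4*(-2 + 7*(-1*(-12)))) + 4152 = (¼)*12/(-2 + 7*12) + 4152 = (¼)*12/(-2 + 84) + 4152 = (¼)*12/82 + 4152 = (¼)*12*(1/82) + 4152 = 3/82 + 4152 = 340467/82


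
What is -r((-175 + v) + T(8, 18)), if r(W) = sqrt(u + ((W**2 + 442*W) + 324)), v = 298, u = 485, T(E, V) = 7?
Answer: -sqrt(75169) ≈ -274.17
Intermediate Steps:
r(W) = sqrt(809 + W**2 + 442*W) (r(W) = sqrt(485 + ((W**2 + 442*W) + 324)) = sqrt(485 + (324 + W**2 + 442*W)) = sqrt(809 + W**2 + 442*W))
-r((-175 + v) + T(8, 18)) = -sqrt(809 + ((-175 + 298) + 7)**2 + 442*((-175 + 298) + 7)) = -sqrt(809 + (123 + 7)**2 + 442*(123 + 7)) = -sqrt(809 + 130**2 + 442*130) = -sqrt(809 + 16900 + 57460) = -sqrt(75169)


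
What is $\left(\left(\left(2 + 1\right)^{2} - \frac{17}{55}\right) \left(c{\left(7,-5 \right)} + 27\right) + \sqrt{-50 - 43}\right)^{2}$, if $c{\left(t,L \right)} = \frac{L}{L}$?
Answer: $\frac{178850131}{3025} + \frac{26768 i \sqrt{93}}{55} \approx 59124.0 + 4693.5 i$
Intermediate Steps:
$c{\left(t,L \right)} = 1$
$\left(\left(\left(2 + 1\right)^{2} - \frac{17}{55}\right) \left(c{\left(7,-5 \right)} + 27\right) + \sqrt{-50 - 43}\right)^{2} = \left(\left(\left(2 + 1\right)^{2} - \frac{17}{55}\right) \left(1 + 27\right) + \sqrt{-50 - 43}\right)^{2} = \left(\left(3^{2} - \frac{17}{55}\right) 28 + \sqrt{-93}\right)^{2} = \left(\left(9 - \frac{17}{55}\right) 28 + i \sqrt{93}\right)^{2} = \left(\frac{478}{55} \cdot 28 + i \sqrt{93}\right)^{2} = \left(\frac{13384}{55} + i \sqrt{93}\right)^{2}$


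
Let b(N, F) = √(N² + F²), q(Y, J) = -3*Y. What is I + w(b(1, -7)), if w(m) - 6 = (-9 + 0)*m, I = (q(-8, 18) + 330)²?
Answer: 125322 - 45*√2 ≈ 1.2526e+5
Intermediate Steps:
I = 125316 (I = (-3*(-8) + 330)² = (24 + 330)² = 354² = 125316)
b(N, F) = √(F² + N²)
w(m) = 6 - 9*m (w(m) = 6 + (-9 + 0)*m = 6 - 9*m)
I + w(b(1, -7)) = 125316 + (6 - 9*√((-7)² + 1²)) = 125316 + (6 - 9*√(49 + 1)) = 125316 + (6 - 45*√2) = 125322 - 45*√2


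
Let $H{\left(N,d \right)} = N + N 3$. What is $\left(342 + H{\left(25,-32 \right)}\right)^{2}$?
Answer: $195364$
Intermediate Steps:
$H{\left(N,d \right)} = 4 N$ ($H{\left(N,d \right)} = N + 3 N = 4 N$)
$\left(342 + H{\left(25,-32 \right)}\right)^{2} = \left(342 + 4 \cdot 25\right)^{2} = \left(342 + 100\right)^{2} = 442^{2} = 195364$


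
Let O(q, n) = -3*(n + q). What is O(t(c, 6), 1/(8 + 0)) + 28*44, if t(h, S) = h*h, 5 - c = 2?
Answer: 9637/8 ≈ 1204.6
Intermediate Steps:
c = 3 (c = 5 - 1*2 = 5 - 2 = 3)
t(h, S) = h²
O(q, n) = -3*n - 3*q
O(t(c, 6), 1/(8 + 0)) + 28*44 = (-3/(8 + 0) - 3*3²) + 28*44 = (-3/8 - 3*9) + 1232 = (-3*⅛ - 27) + 1232 = (-3/8 - 27) + 1232 = -219/8 + 1232 = 9637/8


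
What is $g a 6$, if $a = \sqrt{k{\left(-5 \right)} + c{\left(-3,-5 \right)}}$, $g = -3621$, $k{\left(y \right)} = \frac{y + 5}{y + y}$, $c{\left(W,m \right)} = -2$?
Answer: $- 21726 i \sqrt{2} \approx - 30725.0 i$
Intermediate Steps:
$k{\left(y \right)} = \frac{5 + y}{2 y}$
$a = i \sqrt{2}$ ($a = \sqrt{\frac{5 - 5}{2 \left(-5\right)} - 2} = \sqrt{\frac{1}{2} \left(- \frac{1}{5}\right) 0 - 2} = \sqrt{0 - 2} = \sqrt{-2} = i \sqrt{2} \approx 1.4142 i$)
$g a 6 = - 3621 i \sqrt{2} \cdot 6 = - 3621 \cdot 6 i \sqrt{2} = - 21726 i \sqrt{2}$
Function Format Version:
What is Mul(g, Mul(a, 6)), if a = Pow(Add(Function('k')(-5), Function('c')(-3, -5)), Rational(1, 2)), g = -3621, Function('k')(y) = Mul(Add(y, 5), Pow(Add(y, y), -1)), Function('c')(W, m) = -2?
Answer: Mul(-21726, I, Pow(2, Rational(1, 2))) ≈ Mul(-30725., I)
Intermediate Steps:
Function('k')(y) = Mul(Rational(1, 2), Pow(y, -1), Add(5, y)) (Function('k')(y) = Mul(Add(5, y), Pow(Mul(2, y), -1)) = Mul(Add(5, y), Mul(Rational(1, 2), Pow(y, -1))) = Mul(Rational(1, 2), Pow(y, -1), Add(5, y)))
a = Mul(I, Pow(2, Rational(1, 2))) (a = Pow(Add(Mul(Rational(1, 2), Pow(-5, -1), Add(5, -5)), -2), Rational(1, 2)) = Pow(Add(Mul(Rational(1, 2), Rational(-1, 5), 0), -2), Rational(1, 2)) = Pow(Add(0, -2), Rational(1, 2)) = Pow(-2, Rational(1, 2)) = Mul(I, Pow(2, Rational(1, 2))) ≈ Mul(1.4142, I))
Mul(g, Mul(a, 6)) = Mul(-3621, Mul(Mul(I, Pow(2, Rational(1, 2))), 6)) = Mul(-3621, Mul(6, I, Pow(2, Rational(1, 2)))) = Mul(-21726, I, Pow(2, Rational(1, 2)))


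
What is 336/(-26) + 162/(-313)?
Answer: -54690/4069 ≈ -13.441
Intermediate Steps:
336/(-26) + 162/(-313) = 336*(-1/26) + 162*(-1/313) = -168/13 - 162/313 = -54690/4069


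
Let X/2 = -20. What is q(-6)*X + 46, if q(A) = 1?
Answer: 6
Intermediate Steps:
X = -40 (X = 2*(-20) = -40)
q(-6)*X + 46 = 1*(-40) + 46 = -40 + 46 = 6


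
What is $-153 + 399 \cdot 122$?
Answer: $48525$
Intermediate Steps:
$-153 + 399 \cdot 122 = -153 + 48678 = 48525$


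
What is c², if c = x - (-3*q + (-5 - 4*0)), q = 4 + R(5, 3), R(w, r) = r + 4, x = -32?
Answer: 36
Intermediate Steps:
R(w, r) = 4 + r
q = 11 (q = 4 + (4 + 3) = 4 + 7 = 11)
c = 6 (c = -32 - (-3*11 + (-5 - 4*0)) = -32 - (-33 + (-5 + 0)) = -32 - (-33 - 5) = -32 - 1*(-38) = -32 + 38 = 6)
c² = 6² = 36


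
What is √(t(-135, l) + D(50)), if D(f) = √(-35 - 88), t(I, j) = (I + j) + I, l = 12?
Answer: √(-258 + I*√123) ≈ 0.3452 + 16.066*I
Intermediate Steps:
t(I, j) = j + 2*I
D(f) = I*√123 (D(f) = √(-123) = I*√123)
√(t(-135, l) + D(50)) = √((12 + 2*(-135)) + I*√123) = √((12 - 270) + I*√123) = √(-258 + I*√123)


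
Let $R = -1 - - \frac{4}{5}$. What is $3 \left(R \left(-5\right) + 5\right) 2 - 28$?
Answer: $8$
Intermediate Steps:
$R = - \frac{1}{5}$ ($R = -1 - \left(-4\right) \frac{1}{5} = -1 - - \frac{4}{5} = -1 + \frac{4}{5} = - \frac{1}{5} \approx -0.2$)
$3 \left(R \left(-5\right) + 5\right) 2 - 28 = 3 \left(\left(- \frac{1}{5}\right) \left(-5\right) + 5\right) 2 - 28 = 3 \left(1 + 5\right) 2 - 28 = 3 \cdot 6 \cdot 2 - 28 = 18 \cdot 2 - 28 = 36 - 28 = 8$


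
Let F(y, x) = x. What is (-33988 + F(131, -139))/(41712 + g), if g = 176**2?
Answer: -34127/72688 ≈ -0.46950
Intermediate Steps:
g = 30976
(-33988 + F(131, -139))/(41712 + g) = (-33988 - 139)/(41712 + 30976) = -34127/72688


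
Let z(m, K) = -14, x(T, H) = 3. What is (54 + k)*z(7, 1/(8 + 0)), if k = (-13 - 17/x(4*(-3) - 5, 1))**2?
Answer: -50708/9 ≈ -5634.2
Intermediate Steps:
k = 3136/9 (k = (-13 - 17/3)**2 = (-56/3)**2 = 3136/9 ≈ 348.44)
(54 + k)*z(7, 1/(8 + 0)) = (54 + 3136/9)*(-14) = (3622/9)*(-14) = -50708/9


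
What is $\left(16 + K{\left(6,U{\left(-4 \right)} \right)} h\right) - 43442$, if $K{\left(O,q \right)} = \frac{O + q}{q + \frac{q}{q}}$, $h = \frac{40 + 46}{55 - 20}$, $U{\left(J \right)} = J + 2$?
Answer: $- \frac{1520254}{35} \approx -43436.0$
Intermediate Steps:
$U{\left(J \right)} = 2 + J$
$h = \frac{86}{35} \approx 2.4571$
$K{\left(O,q \right)} = \frac{O + q}{1 + q}$ ($K{\left(O,q \right)} = \frac{O + q}{q + 1} = \frac{O + q}{1 + q}$)
$\left(16 + K{\left(6,U{\left(-4 \right)} \right)} h\right) - 43442 = \left(16 + \frac{6 + \left(2 - 4\right)}{1 + \left(2 - 4\right)} \frac{86}{35}\right) - 43442 = \left(16 + \frac{6 - 2}{1 - 2} \cdot \frac{86}{35}\right) - 43442 = \left(16 + \frac{1}{-1} \cdot 4 \cdot \frac{86}{35}\right) - 43442 = \left(16 + \left(-1\right) 4 \cdot \frac{86}{35}\right) - 43442 = \left(16 - \frac{344}{35}\right) - 43442 = \frac{216}{35} - 43442 = - \frac{1520254}{35}$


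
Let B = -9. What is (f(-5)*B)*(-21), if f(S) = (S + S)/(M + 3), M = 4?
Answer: -270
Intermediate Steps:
f(S) = 2*S/7 (f(S) = (S + S)/(4 + 3) = (2*S)/7 = (2*S)*(1/7) = 2*S/7)
(f(-5)*B)*(-21) = (((2/7)*(-5))*(-9))*(-21) = -10/7*(-9)*(-21) = (90/7)*(-21) = -270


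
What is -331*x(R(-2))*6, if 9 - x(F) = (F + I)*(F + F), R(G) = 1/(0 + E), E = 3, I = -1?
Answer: -56270/3 ≈ -18757.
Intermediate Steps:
R(G) = ⅓ (R(G) = 1/(0 + 3) = 1/3 = ⅓)
x(F) = 9 - 2*F*(-1 + F) (x(F) = 9 - (F - 1)*(F + F) = 9 - (-1 + F)*2*F = 9 - 2*F*(-1 + F))
-331*x(R(-2))*6 = -331*(9 - 2*(⅓)² + 2*(⅓))*6 = -331*(9 - 2*⅑ + ⅔)*6 = -331*(9 - 2/9 + ⅔)*6 = -28135*6/9 = -331*170/3 = -56270/3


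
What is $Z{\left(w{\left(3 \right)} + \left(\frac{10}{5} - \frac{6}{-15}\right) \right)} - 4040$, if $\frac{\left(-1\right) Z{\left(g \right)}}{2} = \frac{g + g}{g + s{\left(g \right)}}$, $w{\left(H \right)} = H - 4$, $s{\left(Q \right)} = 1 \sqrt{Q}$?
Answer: $-4054 + 2 \sqrt{35} \approx -4042.2$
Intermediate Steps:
$s{\left(Q \right)} = \sqrt{Q}$
$w{\left(H \right)} = -4 + H$ ($w{\left(H \right)} = H - 4 = -4 + H$)
$Z{\left(g \right)} = - \frac{4 g}{g + \sqrt{g}}$ ($Z{\left(g \right)} = - 2 \frac{g + g}{g + \sqrt{g}} = - 2 \frac{2 g}{g + \sqrt{g}} = - \frac{4 g}{g + \sqrt{g}}$)
$Z{\left(w{\left(3 \right)} + \left(\frac{10}{5} - \frac{6}{-15}\right) \right)} - 4040 = - \frac{4 \left(\left(-4 + 3\right) + \left(\frac{10}{5} - \frac{6}{-15}\right)\right)}{\left(\left(-4 + 3\right) + \left(\frac{10}{5} - \frac{6}{-15}\right)\right) + \sqrt{\left(-4 + 3\right) + \left(\frac{10}{5} - \frac{6}{-15}\right)}} - 4040 = - \frac{4 \left(-1 + \left(10 \cdot \frac{1}{5} - - \frac{2}{5}\right)\right)}{\left(-1 + \left(10 \cdot \frac{1}{5} - - \frac{2}{5}\right)\right) + \sqrt{-1 + \left(10 \cdot \frac{1}{5} - - \frac{2}{5}\right)}} - 4040 = - \frac{4 \left(-1 + \left(2 + \frac{2}{5}\right)\right)}{\left(-1 + \left(2 + \frac{2}{5}\right)\right) + \sqrt{-1 + \left(2 + \frac{2}{5}\right)}} - 4040 = - \frac{4 \left(-1 + \frac{12}{5}\right)}{\left(-1 + \frac{12}{5}\right) + \sqrt{-1 + \frac{12}{5}}} - 4040 = \left(-4\right) \frac{7}{5} \frac{1}{\frac{7}{5} + \sqrt{\frac{7}{5}}} - 4040 = \left(-4\right) \frac{7}{5} \frac{1}{\frac{7}{5} + \frac{\sqrt{35}}{5}} - 4040 = - \frac{28}{5 \left(\frac{7}{5} + \frac{\sqrt{35}}{5}\right)} - 4040 = -4040 - \frac{28}{5 \left(\frac{7}{5} + \frac{\sqrt{35}}{5}\right)}$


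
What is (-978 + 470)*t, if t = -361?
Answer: 183388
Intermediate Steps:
(-978 + 470)*t = (-978 + 470)*(-361) = -508*(-361) = 183388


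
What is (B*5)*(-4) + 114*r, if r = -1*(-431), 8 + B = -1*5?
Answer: 49394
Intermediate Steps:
B = -13 (B = -8 - 1*5 = -8 - 5 = -13)
r = 431
(B*5)*(-4) + 114*r = -13*5*(-4) + 114*431 = -65*(-4) + 49134 = 260 + 49134 = 49394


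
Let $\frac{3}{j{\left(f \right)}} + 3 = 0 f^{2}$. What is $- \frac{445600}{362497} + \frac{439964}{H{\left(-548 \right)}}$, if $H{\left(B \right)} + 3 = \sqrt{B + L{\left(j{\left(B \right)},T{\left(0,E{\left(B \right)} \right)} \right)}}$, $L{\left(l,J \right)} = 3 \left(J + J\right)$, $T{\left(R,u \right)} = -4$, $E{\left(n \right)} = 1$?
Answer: $- \frac{68387969132}{30087251} - \frac{125704 i \sqrt{143}}{83} \approx -2273.0 - 18111.0 i$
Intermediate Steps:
$j{\left(f \right)} = -1$ ($j{\left(f \right)} = \frac{3}{-3 + 0 f^{2}} = \frac{3}{-3 + 0} = \frac{3}{-3} = 3 \left(- \frac{1}{3}\right) = -1$)
$L{\left(l,J \right)} = 6 J$ ($L{\left(l,J \right)} = 3 \cdot 2 J = 6 J$)
$H{\left(B \right)} = -3 + \sqrt{-24 + B}$ ($H{\left(B \right)} = -3 + \sqrt{B + 6 \left(-4\right)} = -3 + \sqrt{B - 24} = -3 + \sqrt{-24 + B}$)
$- \frac{445600}{362497} + \frac{439964}{H{\left(-548 \right)}} = - \frac{445600}{362497} + \frac{439964}{-3 + \sqrt{-24 - 548}} = \left(-445600\right) \frac{1}{362497} + \frac{439964}{-3 + \sqrt{-572}} = - \frac{445600}{362497} + \frac{439964}{-3 + 2 i \sqrt{143}}$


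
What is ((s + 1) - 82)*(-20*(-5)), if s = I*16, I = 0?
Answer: -8100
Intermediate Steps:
s = 0 (s = 0*16 = 0)
((s + 1) - 82)*(-20*(-5)) = ((0 + 1) - 82)*(-20*(-5)) = (1 - 82)*100 = -81*100 = -8100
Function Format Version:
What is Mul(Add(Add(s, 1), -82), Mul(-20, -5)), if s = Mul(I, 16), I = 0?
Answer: -8100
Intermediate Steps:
s = 0 (s = Mul(0, 16) = 0)
Mul(Add(Add(s, 1), -82), Mul(-20, -5)) = Mul(Add(Add(0, 1), -82), Mul(-20, -5)) = Mul(Add(1, -82), 100) = Mul(-81, 100) = -8100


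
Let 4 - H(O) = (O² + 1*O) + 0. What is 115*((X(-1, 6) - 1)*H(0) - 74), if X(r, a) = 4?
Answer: -7130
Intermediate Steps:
H(O) = 4 - O - O² (H(O) = 4 - ((O² + 1*O) + 0) = 4 - ((O² + O) + 0) = 4 - ((O + O²) + 0) = 4 - (O + O²) = 4 + (-O - O²) = 4 - O - O²)
115*((X(-1, 6) - 1)*H(0) - 74) = 115*((4 - 1)*(4 - 1*0 - 1*0²) - 74) = 115*(3*(4 + 0 - 1*0) - 74) = 115*(3*(4 + 0 + 0) - 74) = 115*(3*4 - 74) = 115*(12 - 74) = 115*(-62) = -7130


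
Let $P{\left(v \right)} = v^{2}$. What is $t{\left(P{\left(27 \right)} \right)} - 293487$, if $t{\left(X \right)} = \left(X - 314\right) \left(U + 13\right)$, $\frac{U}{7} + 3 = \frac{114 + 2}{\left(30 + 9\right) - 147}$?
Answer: $- \frac{8098034}{27} \approx -2.9993 \cdot 10^{5}$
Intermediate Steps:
$U = - \frac{770}{27}$ ($U = -21 + 7 \frac{114 + 2}{\left(30 + 9\right) - 147} = -21 + 7 \frac{116}{39 - 147} = -21 + 7 \frac{116}{-108} = -21 + 7 \cdot 116 \left(- \frac{1}{108}\right) = -21 + 7 \left(- \frac{29}{27}\right) = -21 - \frac{203}{27} = - \frac{770}{27} \approx -28.519$)
$t{\left(X \right)} = \frac{131566}{27} - \frac{419 X}{27}$ ($t{\left(X \right)} = \left(X - 314\right) \left(- \frac{770}{27} + 13\right) = \left(-314 + X\right) \left(- \frac{419}{27}\right) = \frac{131566}{27} - \frac{419 X}{27}$)
$t{\left(P{\left(27 \right)} \right)} - 293487 = \left(\frac{131566}{27} - \frac{419 \cdot 27^{2}}{27}\right) - 293487 = \left(\frac{131566}{27} - 11313\right) - 293487 = - \frac{173885}{27} - 293487 = - \frac{8098034}{27}$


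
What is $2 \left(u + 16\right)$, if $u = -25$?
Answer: $-18$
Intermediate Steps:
$2 \left(u + 16\right) = 2 \left(-25 + 16\right) = 2 \left(-9\right) = -18$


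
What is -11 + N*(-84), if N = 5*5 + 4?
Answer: -2447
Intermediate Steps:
N = 29 (N = 25 + 4 = 29)
-11 + N*(-84) = -11 + 29*(-84) = -11 - 2436 = -2447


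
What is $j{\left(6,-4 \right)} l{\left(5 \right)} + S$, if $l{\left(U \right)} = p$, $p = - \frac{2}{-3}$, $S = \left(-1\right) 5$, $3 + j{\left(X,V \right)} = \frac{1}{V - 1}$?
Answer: $- \frac{107}{15} \approx -7.1333$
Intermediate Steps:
$j{\left(X,V \right)} = -3 + \frac{1}{-1 + V}$ ($j{\left(X,V \right)} = -3 + \frac{1}{V - 1} = -3 + \frac{1}{-1 + V}$)
$S = -5$
$p = \frac{2}{3}$ ($p = - \frac{2 \left(-1\right)}{3} = \left(-1\right) \left(- \frac{2}{3}\right) = \frac{2}{3} \approx 0.66667$)
$l{\left(U \right)} = \frac{2}{3}$
$j{\left(6,-4 \right)} l{\left(5 \right)} + S = \frac{4 - -12}{-1 - 4} \cdot \frac{2}{3} - 5 = \frac{4 + 12}{-5} \cdot \frac{2}{3} - 5 = \left(- \frac{1}{5}\right) 16 \cdot \frac{2}{3} - 5 = \left(- \frac{16}{5}\right) \frac{2}{3} - 5 = - \frac{32}{15} - 5 = - \frac{107}{15}$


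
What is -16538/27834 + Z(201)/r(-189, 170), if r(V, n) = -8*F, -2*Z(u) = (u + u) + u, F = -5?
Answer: -9053471/1113360 ≈ -8.1317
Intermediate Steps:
Z(u) = -3*u/2 (Z(u) = -((u + u) + u)/2 = -(2*u + u)/2 = -3*u/2)
r(V, n) = 40 (r(V, n) = -8*(-5) = 40)
-16538/27834 + Z(201)/r(-189, 170) = -16538/27834 - 3/2*201/40 = -16538*1/27834 - 603/2*1/40 = -8269/13917 - 603/80 = -9053471/1113360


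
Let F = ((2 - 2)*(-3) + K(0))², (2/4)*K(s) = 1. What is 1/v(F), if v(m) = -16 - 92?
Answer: -1/108 ≈ -0.0092593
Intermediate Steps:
K(s) = 2 (K(s) = 2*1 = 2)
F = 4 (F = ((2 - 2)*(-3) + 2)² = (0*(-3) + 2)² = (0 + 2)² = 2² = 4)
v(m) = -108
1/v(F) = 1/(-108) = -1/108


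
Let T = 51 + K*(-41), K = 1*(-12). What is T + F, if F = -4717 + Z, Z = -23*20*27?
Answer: -16594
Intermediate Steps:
K = -12
Z = -12420 (Z = -460*27 = -12420)
T = 543 (T = 51 - 12*(-41) = 51 + 492 = 543)
F = -17137 (F = -4717 - 12420 = -17137)
T + F = 543 - 17137 = -16594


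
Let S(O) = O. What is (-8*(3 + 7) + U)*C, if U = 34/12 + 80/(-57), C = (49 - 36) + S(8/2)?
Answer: -152269/114 ≈ -1335.7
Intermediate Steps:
C = 17 (C = (49 - 36) + 8/2 = 13 + 8*(½) = 13 + 4 = 17)
U = 163/114 (U = 34*(1/12) + 80*(-1/57) = 17/6 - 80/57 = 163/114 ≈ 1.4298)
(-8*(3 + 7) + U)*C = (-8*(3 + 7) + 163/114)*17 = (-8*10 + 163/114)*17 = (-80 + 163/114)*17 = -8957/114*17 = -152269/114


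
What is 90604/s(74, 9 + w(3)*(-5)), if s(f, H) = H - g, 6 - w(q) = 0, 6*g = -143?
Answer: 543624/17 ≈ 31978.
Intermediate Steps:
g = -143/6 (g = (⅙)*(-143) = -143/6 ≈ -23.833)
w(q) = 6 (w(q) = 6 - 1*0 = 6 + 0 = 6)
s(f, H) = 143/6 + H (s(f, H) = H - 1*(-143/6) = H + 143/6 = 143/6 + H)
90604/s(74, 9 + w(3)*(-5)) = 90604/(143/6 + (9 + 6*(-5))) = 90604/(143/6 + (9 - 30)) = 90604/(143/6 - 21) = 90604/(17/6) = 90604*(6/17) = 543624/17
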